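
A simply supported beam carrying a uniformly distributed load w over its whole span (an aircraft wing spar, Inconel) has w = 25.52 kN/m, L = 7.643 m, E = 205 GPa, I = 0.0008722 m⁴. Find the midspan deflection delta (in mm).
Model: a simply supported beam carrying a uniformly distributed load w over its whole span, so delta = (5·w·L^4) / (384·E·I).
Convert to SI units:
  w = 25.52 kN/m = 25520 N/m
  E = 205 GPa = 2.05 × 10¹¹ Pa
Substitute:
  delta = (5 × 25520 × 7.643^4) / (384 × (2.05 × 10¹¹) × 0.0008722)
  delta = 0.006342 m
Convert: delta = 0.006342 m = 6.342 mm
Final answer: delta = 6.342 mm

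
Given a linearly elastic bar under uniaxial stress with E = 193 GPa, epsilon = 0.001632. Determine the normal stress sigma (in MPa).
Model: a linearly elastic bar under uniaxial stress, so sigma = E·epsilon.
Convert to SI units:
  E = 193 GPa = 1.93 × 10¹¹ Pa
Substitute:
  sigma = (1.93 × 10¹¹) × 0.001632
  sigma = 3.15 × 10⁸ Pa
Convert: sigma = 3.15 × 10⁸ Pa = 315 MPa
Final answer: sigma = 315 MPa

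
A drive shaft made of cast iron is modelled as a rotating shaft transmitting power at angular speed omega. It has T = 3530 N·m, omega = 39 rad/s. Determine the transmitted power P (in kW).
Model: a rotating shaft transmitting power at angular speed omega, so P = T·omega.
Substitute:
  P = 3530 × 39
  P = 137700 W
Convert: P = 137700 W = 137.7 kW
Final answer: P = 137.7 kW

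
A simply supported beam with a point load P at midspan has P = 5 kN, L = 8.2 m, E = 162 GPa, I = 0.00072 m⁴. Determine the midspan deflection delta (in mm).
Model: a simply supported beam with a point load P at midspan, so delta = (P·L^3) / (48·E·I).
Convert to SI units:
  P = 5 kN = 5000 N
  E = 162 GPa = 1.62 × 10¹¹ Pa
Substitute:
  delta = (5000 × 8.2^3) / (48 × (1.62 × 10¹¹) × 0.00072)
  delta = 0.0004924 m
Convert: delta = 0.0004924 m = 0.4924 mm
Final answer: delta = 0.4924 mm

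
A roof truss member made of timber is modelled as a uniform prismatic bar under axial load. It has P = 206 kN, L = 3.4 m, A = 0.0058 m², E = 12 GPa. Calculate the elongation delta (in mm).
Model: a uniform prismatic bar under axial load, so delta = (P·L) / (A·E).
Convert to SI units:
  P = 206 kN = 206000 N
  E = 12 GPa = 1.2 × 10¹⁰ Pa
Substitute:
  delta = (206000 × 3.4) / (0.0058 × (1.2 × 10¹⁰))
  delta = 0.01006 m
Convert: delta = 0.01006 m = 10.06 mm
Final answer: delta = 10.06 mm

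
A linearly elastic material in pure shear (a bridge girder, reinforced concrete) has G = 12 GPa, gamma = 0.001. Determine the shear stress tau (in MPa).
Model: a linearly elastic material in pure shear, so tau = G·gamma.
Convert to SI units:
  G = 12 GPa = 1.2 × 10¹⁰ Pa
Substitute:
  tau = (1.2 × 10¹⁰) × 0.001
  tau = 1.2 × 10⁷ Pa
Convert: tau = 1.2 × 10⁷ Pa = 12 MPa
Final answer: tau = 12 MPa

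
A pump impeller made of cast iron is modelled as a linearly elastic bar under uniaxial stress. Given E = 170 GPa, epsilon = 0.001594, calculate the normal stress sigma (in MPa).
Model: a linearly elastic bar under uniaxial stress, so epsilon = sigma / E.
Solve for sigma: sigma = epsilon·E.
Convert to SI units:
  E = 170 GPa = 1.7 × 10¹¹ Pa
Substitute:
  sigma = 0.001594 × (1.7 × 10¹¹)
  sigma = 2.71 × 10⁸ Pa
Convert: sigma = 2.71 × 10⁸ Pa = 271 MPa
Final answer: sigma = 271 MPa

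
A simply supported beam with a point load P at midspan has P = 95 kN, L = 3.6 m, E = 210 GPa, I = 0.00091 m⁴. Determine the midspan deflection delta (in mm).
Model: a simply supported beam with a point load P at midspan, so delta = (P·L^3) / (48·E·I).
Convert to SI units:
  P = 95 kN = 95000 N
  E = 210 GPa = 2.1 × 10¹¹ Pa
Substitute:
  delta = (95000 × 3.6^3) / (48 × (2.1 × 10¹¹) × 0.00091)
  delta = 0.0004832 m
Convert: delta = 0.0004832 m = 0.4832 mm
Final answer: delta = 0.4832 mm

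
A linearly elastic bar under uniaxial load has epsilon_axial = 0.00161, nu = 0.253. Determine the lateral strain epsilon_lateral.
Model: a linearly elastic bar under uniaxial load, so epsilon_lateral = -nu·epsilon_axial.
Substitute:
  epsilon_lateral = -(0.253 × 0.00161)
  epsilon_lateral = -0.0004073
Final answer: epsilon_lateral = -0.0004073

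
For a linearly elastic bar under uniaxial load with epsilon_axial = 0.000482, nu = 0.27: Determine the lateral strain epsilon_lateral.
Model: a linearly elastic bar under uniaxial load, so epsilon_lateral = -nu·epsilon_axial.
Substitute:
  epsilon_lateral = -(0.27 × 0.000482)
  epsilon_lateral = -0.0001301
Final answer: epsilon_lateral = -0.0001301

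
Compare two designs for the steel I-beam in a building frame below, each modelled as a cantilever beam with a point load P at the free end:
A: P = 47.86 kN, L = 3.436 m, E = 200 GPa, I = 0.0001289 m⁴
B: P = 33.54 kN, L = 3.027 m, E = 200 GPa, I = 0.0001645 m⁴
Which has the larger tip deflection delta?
Model: a cantilever beam with a point load P at the free end, so delta = (P·L^3) / (3·E·I) (SI units).
  A: delta = (47860 × 3.436^3) / (3 × (2 × 10¹¹) × 0.0001289) = 0.0251 m = 25.1 mm
  B: delta = (33540 × 3.027^3) / (3 × (2 × 10¹¹) × 0.0001645) = 0.009425 m = 9.425 mm
25.1 mm > 9.425 mm, so A is larger.
Final answer: A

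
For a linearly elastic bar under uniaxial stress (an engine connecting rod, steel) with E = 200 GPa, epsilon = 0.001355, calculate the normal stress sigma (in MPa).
Model: a linearly elastic bar under uniaxial stress, so epsilon = sigma / E.
Solve for sigma: sigma = epsilon·E.
Convert to SI units:
  E = 200 GPa = 2 × 10¹¹ Pa
Substitute:
  sigma = 0.001355 × (2 × 10¹¹)
  sigma = 2.71 × 10⁸ Pa
Convert: sigma = 2.71 × 10⁸ Pa = 271 MPa
Final answer: sigma = 271 MPa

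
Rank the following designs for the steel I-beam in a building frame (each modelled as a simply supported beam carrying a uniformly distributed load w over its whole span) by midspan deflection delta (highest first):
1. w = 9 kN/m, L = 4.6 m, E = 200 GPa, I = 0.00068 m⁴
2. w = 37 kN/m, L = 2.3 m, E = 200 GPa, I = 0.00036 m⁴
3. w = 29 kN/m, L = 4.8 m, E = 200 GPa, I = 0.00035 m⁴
Model: a simply supported beam carrying a uniformly distributed load w over its whole span, so delta = (5·w·L^4) / (384·E·I) (SI units).
  Case 1: delta = (5 × 9000 × 4.6^4) / (384 × (2 × 10¹¹) × 0.00068) = 0.0003858 m = 0.3858 mm
  Case 2: delta = (5 × 37000 × 2.3^4) / (384 × (2 × 10¹¹) × 0.00036) = 0.0001872 m = 0.1872 mm
  Case 3: delta = (5 × 29000 × 4.8^4) / (384 × (2 × 10¹¹) × 0.00035) = 0.002864 m = 2.864 mm
Ordering: 2.864 mm (case 3) > 0.3858 mm (case 1) > 0.1872 mm (case 2)
Final answer: 3, 1, 2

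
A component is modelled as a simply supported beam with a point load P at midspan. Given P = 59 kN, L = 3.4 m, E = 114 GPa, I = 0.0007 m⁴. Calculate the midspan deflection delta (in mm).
Model: a simply supported beam with a point load P at midspan, so delta = (P·L^3) / (48·E·I).
Convert to SI units:
  P = 59 kN = 59000 N
  E = 114 GPa = 1.14 × 10¹¹ Pa
Substitute:
  delta = (59000 × 3.4^3) / (48 × (1.14 × 10¹¹) × 0.0007)
  delta = 0.0006054 m
Convert: delta = 0.0006054 m = 0.6054 mm
Final answer: delta = 0.6054 mm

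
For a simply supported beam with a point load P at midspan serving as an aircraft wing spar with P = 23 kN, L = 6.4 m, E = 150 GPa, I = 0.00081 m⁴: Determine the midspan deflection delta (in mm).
Model: a simply supported beam with a point load P at midspan, so delta = (P·L^3) / (48·E·I).
Convert to SI units:
  P = 23 kN = 23000 N
  E = 150 GPa = 1.5 × 10¹¹ Pa
Substitute:
  delta = (23000 × 6.4^3) / (48 × (1.5 × 10¹¹) × 0.00081)
  delta = 0.001034 m
Convert: delta = 0.001034 m = 1.034 mm
Final answer: delta = 1.034 mm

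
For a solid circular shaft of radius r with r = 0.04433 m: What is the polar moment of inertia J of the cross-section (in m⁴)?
Model: a solid circular shaft of radius r, so J = (π·r^4) / 2.
Substitute:
  J = (π × 0.04433^4) / 2
  J = 6.066 × 10⁻⁶ m⁴
Final answer: J = 6.066 × 10⁻⁶ m⁴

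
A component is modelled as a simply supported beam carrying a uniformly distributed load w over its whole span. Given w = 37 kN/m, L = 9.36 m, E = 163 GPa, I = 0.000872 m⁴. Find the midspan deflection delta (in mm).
Model: a simply supported beam carrying a uniformly distributed load w over its whole span, so delta = (5·w·L^4) / (384·E·I).
Convert to SI units:
  w = 37 kN/m = 37000 N/m
  E = 163 GPa = 1.63 × 10¹¹ Pa
Substitute:
  delta = (5 × 37000 × 9.36^4) / (384 × (1.63 × 10¹¹) × 0.000872)
  delta = 0.02602 m
Convert: delta = 0.02602 m = 26.02 mm
Final answer: delta = 26.02 mm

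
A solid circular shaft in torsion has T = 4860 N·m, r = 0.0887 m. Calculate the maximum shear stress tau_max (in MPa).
Model: a solid circular shaft in torsion, so tau_max = (2·T) / (π·r^3).
Substitute:
  tau_max = (2 × 4860) / (π × 0.0887^3)
  tau_max = 4.433 × 10⁶ Pa
Convert: tau_max = 4.433 × 10⁶ Pa = 4.433 MPa
Final answer: tau_max = 4.433 MPa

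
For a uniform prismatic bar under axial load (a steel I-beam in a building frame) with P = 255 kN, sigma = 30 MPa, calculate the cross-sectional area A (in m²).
Model: a uniform prismatic bar under axial load, so sigma = P / A.
Solve for A: A = P / sigma.
Convert to SI units:
  P = 255 kN = 255000 N
  sigma = 30 MPa = 3 × 10⁷ Pa
Substitute:
  A = 255000 / (3 × 10⁷)
  A = 0.0085 m²
Final answer: A = 0.0085 m²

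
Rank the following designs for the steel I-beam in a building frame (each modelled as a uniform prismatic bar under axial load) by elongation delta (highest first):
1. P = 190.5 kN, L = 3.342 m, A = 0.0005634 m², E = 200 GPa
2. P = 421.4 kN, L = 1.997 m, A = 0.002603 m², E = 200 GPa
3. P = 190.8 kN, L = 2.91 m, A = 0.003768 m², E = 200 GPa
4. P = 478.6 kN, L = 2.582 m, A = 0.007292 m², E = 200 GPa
Model: a uniform prismatic bar under axial load, so delta = (P·L) / (A·E) (SI units).
  Case 1: delta = (190500 × 3.342) / (0.0005634 × (2 × 10¹¹)) = 0.00565 m = 5.65 mm
  Case 2: delta = (421400 × 1.997) / (0.002603 × (2 × 10¹¹)) = 0.001616 m = 1.616 mm
  Case 3: delta = (190800 × 2.91) / (0.003768 × (2 × 10¹¹)) = 0.0007368 m = 0.7368 mm
  Case 4: delta = (478600 × 2.582) / (0.007292 × (2 × 10¹¹)) = 0.0008473 m = 0.8473 mm
Ordering: 5.65 mm (case 1) > 1.616 mm (case 2) > 0.8473 mm (case 4) > 0.7368 mm (case 3)
Final answer: 1, 2, 4, 3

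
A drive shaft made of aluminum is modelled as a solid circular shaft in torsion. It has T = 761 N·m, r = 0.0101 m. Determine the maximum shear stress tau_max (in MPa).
Model: a solid circular shaft in torsion, so tau_max = (2·T) / (π·r^3).
Substitute:
  tau_max = (2 × 761) / (π × 0.0101^3)
  tau_max = 4.702 × 10⁸ Pa
Convert: tau_max = 4.702 × 10⁸ Pa = 470.2 MPa
Final answer: tau_max = 470.2 MPa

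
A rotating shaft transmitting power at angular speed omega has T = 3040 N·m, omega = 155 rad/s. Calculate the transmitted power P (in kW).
Model: a rotating shaft transmitting power at angular speed omega, so P = T·omega.
Substitute:
  P = 3040 × 155
  P = 471200 W
Convert: P = 471200 W = 471.2 kW
Final answer: P = 471.2 kW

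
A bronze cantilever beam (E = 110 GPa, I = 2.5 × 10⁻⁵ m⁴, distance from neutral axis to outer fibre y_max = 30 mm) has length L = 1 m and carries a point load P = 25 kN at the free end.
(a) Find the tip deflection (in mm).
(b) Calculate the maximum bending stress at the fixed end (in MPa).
(a) Tip deflection of a cantilever with an end point load: δ = P·L^3 / (3·E·I). Convert P = 25 kN = 25000 N, E = 110 GPa = 1.1 × 10¹¹ Pa.
  δ = (25000 × 1^3) / (3 × (1.1 × 10¹¹) × (2.5 × 10⁻⁵)) = 0.00303 m = 3.03 mm
(b) Maximum bending moment at the fixed end: M = P·L = 25000 × 1 = 25000 N·m. Convert y_max = 30 mm = 0.03 m.
  σ = M·y_max / I = (25000 × 0.03) / (2.5 × 10⁻⁵) = 3 × 10⁷ Pa = 30 MPa
Final answer: (a) δ = 3.03 mm, (b) σ = 30 MPa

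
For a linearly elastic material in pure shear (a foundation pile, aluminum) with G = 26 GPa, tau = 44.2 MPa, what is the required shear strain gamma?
Model: a linearly elastic material in pure shear, so tau = G·gamma.
Solve for gamma: gamma = tau / G.
Convert to SI units:
  G = 26 GPa = 2.6 × 10¹⁰ Pa
  tau = 44.2 MPa = 4.42 × 10⁷ Pa
Substitute:
  gamma = (4.42 × 10⁷) / (2.6 × 10¹⁰)
  gamma = 0.0017
Final answer: gamma = 0.0017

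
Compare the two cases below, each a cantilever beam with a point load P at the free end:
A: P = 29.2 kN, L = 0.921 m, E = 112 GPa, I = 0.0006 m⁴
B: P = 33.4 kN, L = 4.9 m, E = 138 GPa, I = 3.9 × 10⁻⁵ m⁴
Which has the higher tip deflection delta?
Model: a cantilever beam with a point load P at the free end, so delta = (P·L^3) / (3·E·I) (SI units).
  A: delta = (29200 × 0.921^3) / (3 × (1.12 × 10¹¹) × 0.0006) = 0.0001132 m = 0.1132 mm
  B: delta = (33400 × 4.9^3) / (3 × (1.38 × 10¹¹) × (3.9 × 10⁻⁵)) = 0.2434 m = 243.4 mm
243.4 mm > 0.1132 mm, so B is larger.
Final answer: B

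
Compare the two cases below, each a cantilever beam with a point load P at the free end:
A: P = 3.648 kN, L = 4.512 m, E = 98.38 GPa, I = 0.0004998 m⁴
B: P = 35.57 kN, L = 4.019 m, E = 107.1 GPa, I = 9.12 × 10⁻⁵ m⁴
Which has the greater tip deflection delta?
Model: a cantilever beam with a point load P at the free end, so delta = (P·L^3) / (3·E·I) (SI units).
  A: delta = (3648 × 4.512^3) / (3 × (9.838 × 10¹⁰) × 0.0004998) = 0.002272 m = 2.272 mm
  B: delta = (35570 × 4.019^3) / (3 × (1.071 × 10¹¹) × (9.12 × 10⁻⁵)) = 0.0788 m = 78.8 mm
78.8 mm > 2.272 mm, so B is larger.
Final answer: B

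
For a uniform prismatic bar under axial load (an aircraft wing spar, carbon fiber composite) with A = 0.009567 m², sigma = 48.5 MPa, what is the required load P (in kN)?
Model: a uniform prismatic bar under axial load, so sigma = P / A.
Solve for P: P = sigma·A.
Convert to SI units:
  sigma = 48.5 MPa = 4.85 × 10⁷ Pa
Substitute:
  P = (4.85 × 10⁷) × 0.009567
  P = 464000 N
Convert: P = 464000 N = 464 kN
Final answer: P = 464 kN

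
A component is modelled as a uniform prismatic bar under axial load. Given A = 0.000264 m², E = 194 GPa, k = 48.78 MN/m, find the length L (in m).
Model: a uniform prismatic bar under axial load, so k = (A·E) / L.
Solve for L: L = (A·E) / k.
Convert to SI units:
  E = 194 GPa = 1.94 × 10¹¹ Pa
  k = 48.78 MN/m = 4.878 × 10⁷ N/m
Substitute:
  L = (0.000264 × (1.94 × 10¹¹)) / (4.878 × 10⁷)
  L = 1.05 m
Final answer: L = 1.05 m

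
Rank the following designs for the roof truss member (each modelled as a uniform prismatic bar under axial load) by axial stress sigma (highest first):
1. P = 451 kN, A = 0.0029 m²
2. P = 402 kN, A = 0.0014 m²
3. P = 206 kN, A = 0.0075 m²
Model: a uniform prismatic bar under axial load, so sigma = P / A (SI units).
  Case 1: sigma = 451000 / 0.0029 = 1.555 × 10⁸ Pa = 155.5 MPa
  Case 2: sigma = 402000 / 0.0014 = 2.871 × 10⁸ Pa = 287.1 MPa
  Case 3: sigma = 206000 / 0.0075 = 2.747 × 10⁷ Pa = 27.47 MPa
Ordering: 287.1 MPa (case 2) > 155.5 MPa (case 1) > 27.47 MPa (case 3)
Final answer: 2, 1, 3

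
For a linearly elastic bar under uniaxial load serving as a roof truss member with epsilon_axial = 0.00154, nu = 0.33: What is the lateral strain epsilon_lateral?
Model: a linearly elastic bar under uniaxial load, so epsilon_lateral = -nu·epsilon_axial.
Substitute:
  epsilon_lateral = -(0.33 × 0.00154)
  epsilon_lateral = -0.0005082
Final answer: epsilon_lateral = -0.0005082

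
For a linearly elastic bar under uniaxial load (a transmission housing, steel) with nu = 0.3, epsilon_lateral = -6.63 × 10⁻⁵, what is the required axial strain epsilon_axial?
Model: a linearly elastic bar under uniaxial load, so epsilon_lateral = -nu·epsilon_axial.
Solve for epsilon_axial: epsilon_axial = -epsilon_lateral / nu.
Substitute:
  epsilon_axial = -(-6.63 × 10⁻⁵) / 0.3
  epsilon_axial = 0.000221
Final answer: epsilon_axial = 0.000221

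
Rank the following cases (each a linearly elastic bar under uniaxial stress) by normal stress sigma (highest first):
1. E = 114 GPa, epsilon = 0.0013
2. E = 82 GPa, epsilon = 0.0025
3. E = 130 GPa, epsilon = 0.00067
Model: a linearly elastic bar under uniaxial stress, so sigma = E·epsilon (SI units).
  Case 1: sigma = (1.14 × 10¹¹) × 0.0013 = 1.482 × 10⁸ Pa = 148.2 MPa
  Case 2: sigma = (8.2 × 10¹⁰) × 0.0025 = 2.05 × 10⁸ Pa = 205 MPa
  Case 3: sigma = (1.3 × 10¹¹) × 0.00067 = 8.71 × 10⁷ Pa = 87.1 MPa
Ordering: 205 MPa (case 2) > 148.2 MPa (case 1) > 87.1 MPa (case 3)
Final answer: 2, 1, 3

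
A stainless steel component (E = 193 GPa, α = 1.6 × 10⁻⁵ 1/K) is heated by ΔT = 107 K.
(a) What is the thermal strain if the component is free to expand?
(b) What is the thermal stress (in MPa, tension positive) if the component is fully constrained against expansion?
(a) Free thermal strain ε_th = α·ΔT = (1.6 × 10⁻⁵) × 107 = 0.001712
(b) Fully constrained, the expansion is suppressed, so σ = -E·α·ΔT. Convert E = 193 GPa = 1.93 × 10¹¹ Pa.
  σ = -(1.93 × 10¹¹) × (1.6 × 10⁻⁵) × 107 = -3.304 × 10⁸ Pa = -330.4 MPa (compressive)
Final answer: (a) ε_th = 0.001712, (b) σ = -330.4 MPa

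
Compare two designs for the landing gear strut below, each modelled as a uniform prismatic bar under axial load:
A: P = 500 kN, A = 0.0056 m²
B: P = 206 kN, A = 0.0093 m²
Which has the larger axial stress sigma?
Model: a uniform prismatic bar under axial load, so sigma = P / A (SI units).
  A: sigma = 500000 / 0.0056 = 8.929 × 10⁷ Pa = 89.29 MPa
  B: sigma = 206000 / 0.0093 = 2.215 × 10⁷ Pa = 22.15 MPa
89.29 MPa > 22.15 MPa, so A is larger.
Final answer: A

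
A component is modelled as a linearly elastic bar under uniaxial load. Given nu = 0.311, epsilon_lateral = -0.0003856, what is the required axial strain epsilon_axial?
Model: a linearly elastic bar under uniaxial load, so epsilon_lateral = -nu·epsilon_axial.
Solve for epsilon_axial: epsilon_axial = -epsilon_lateral / nu.
Substitute:
  epsilon_axial = -(-0.0003856) / 0.311
  epsilon_axial = 0.00124
Final answer: epsilon_axial = 0.00124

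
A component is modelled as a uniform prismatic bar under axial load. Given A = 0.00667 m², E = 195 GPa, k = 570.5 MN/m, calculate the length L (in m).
Model: a uniform prismatic bar under axial load, so k = (A·E) / L.
Solve for L: L = (A·E) / k.
Convert to SI units:
  E = 195 GPa = 1.95 × 10¹¹ Pa
  k = 570.5 MN/m = 5.705 × 10⁸ N/m
Substitute:
  L = (0.00667 × (1.95 × 10¹¹)) / (5.705 × 10⁸)
  L = 2.28 m
Final answer: L = 2.28 m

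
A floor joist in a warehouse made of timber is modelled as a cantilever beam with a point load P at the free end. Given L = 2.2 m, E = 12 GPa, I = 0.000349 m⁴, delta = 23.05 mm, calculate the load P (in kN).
Model: a cantilever beam with a point load P at the free end, so delta = (P·L^3) / (3·E·I).
Solve for P: P = (3·delta·E·I) / L^3.
Convert to SI units:
  E = 12 GPa = 1.2 × 10¹⁰ Pa
  delta = 23.05 mm = 0.02305 m
Substitute:
  P = (3 × 0.02305 × (1.2 × 10¹⁰) × 0.000349) / 2.2^3
  P = 27200 N
Convert: P = 27200 N = 27.2 kN
Final answer: P = 27.2 kN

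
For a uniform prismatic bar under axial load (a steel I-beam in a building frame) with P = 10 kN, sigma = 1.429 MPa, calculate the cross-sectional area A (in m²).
Model: a uniform prismatic bar under axial load, so sigma = P / A.
Solve for A: A = P / sigma.
Convert to SI units:
  P = 10 kN = 10000 N
  sigma = 1.429 MPa = 1.429 × 10⁶ Pa
Substitute:
  A = 10000 / (1.429 × 10⁶)
  A = 0.006998 m²
Final answer: A = 0.006998 m²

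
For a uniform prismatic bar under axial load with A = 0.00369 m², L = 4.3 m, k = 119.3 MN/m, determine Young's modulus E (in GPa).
Model: a uniform prismatic bar under axial load, so k = (A·E) / L.
Solve for E: E = (k·L) / A.
Convert to SI units:
  k = 119.3 MN/m = 1.193 × 10⁸ N/m
Substitute:
  E = ((1.193 × 10⁸) × 4.3) / 0.00369
  E = 1.39 × 10¹¹ Pa
Convert: E = 1.39 × 10¹¹ Pa = 139 GPa
Final answer: E = 139 GPa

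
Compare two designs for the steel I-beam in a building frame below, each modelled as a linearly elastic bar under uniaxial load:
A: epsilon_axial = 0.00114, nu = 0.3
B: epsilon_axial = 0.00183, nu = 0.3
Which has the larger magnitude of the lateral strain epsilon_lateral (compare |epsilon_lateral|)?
Model: a linearly elastic bar under uniaxial load, so epsilon_lateral = -nu·epsilon_axial (SI units).
  A: epsilon_lateral = -(0.3 × 0.00114) = -0.000342
  B: epsilon_lateral = -(0.3 × 0.00183) = -0.000549
|epsilon_lateral|: A = 0.000342, B = 0.000549, so B is larger in magnitude.
Final answer: B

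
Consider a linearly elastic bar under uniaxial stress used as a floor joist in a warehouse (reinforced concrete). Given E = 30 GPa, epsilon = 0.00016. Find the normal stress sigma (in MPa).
Model: a linearly elastic bar under uniaxial stress, so sigma = E·epsilon.
Convert to SI units:
  E = 30 GPa = 3 × 10¹⁰ Pa
Substitute:
  sigma = (3 × 10¹⁰) × 0.00016
  sigma = 4.8 × 10⁶ Pa
Convert: sigma = 4.8 × 10⁶ Pa = 4.8 MPa
Final answer: sigma = 4.8 MPa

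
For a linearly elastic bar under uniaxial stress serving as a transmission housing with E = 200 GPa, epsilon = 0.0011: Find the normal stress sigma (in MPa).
Model: a linearly elastic bar under uniaxial stress, so sigma = E·epsilon.
Convert to SI units:
  E = 200 GPa = 2 × 10¹¹ Pa
Substitute:
  sigma = (2 × 10¹¹) × 0.0011
  sigma = 2.2 × 10⁸ Pa
Convert: sigma = 2.2 × 10⁸ Pa = 220 MPa
Final answer: sigma = 220 MPa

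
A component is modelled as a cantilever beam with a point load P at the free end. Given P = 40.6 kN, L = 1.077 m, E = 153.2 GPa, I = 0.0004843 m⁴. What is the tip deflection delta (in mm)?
Model: a cantilever beam with a point load P at the free end, so delta = (P·L^3) / (3·E·I).
Convert to SI units:
  P = 40.6 kN = 40600 N
  E = 153.2 GPa = 1.532 × 10¹¹ Pa
Substitute:
  delta = (40600 × 1.077^3) / (3 × (1.532 × 10¹¹) × 0.0004843)
  delta = 0.0002279 m
Convert: delta = 0.0002279 m = 0.2279 mm
Final answer: delta = 0.2279 mm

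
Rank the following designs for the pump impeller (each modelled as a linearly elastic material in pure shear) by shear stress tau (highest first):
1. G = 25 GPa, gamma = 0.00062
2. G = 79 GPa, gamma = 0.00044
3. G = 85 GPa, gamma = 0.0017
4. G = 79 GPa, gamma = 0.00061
Model: a linearly elastic material in pure shear, so tau = G·gamma (SI units).
  Case 1: tau = (2.5 × 10¹⁰) × 0.00062 = 1.55 × 10⁷ Pa = 15.5 MPa
  Case 2: tau = (7.9 × 10¹⁰) × 0.00044 = 3.476 × 10⁷ Pa = 34.76 MPa
  Case 3: tau = (8.5 × 10¹⁰) × 0.0017 = 1.445 × 10⁸ Pa = 144.5 MPa
  Case 4: tau = (7.9 × 10¹⁰) × 0.00061 = 4.819 × 10⁷ Pa = 48.19 MPa
Ordering: 144.5 MPa (case 3) > 48.19 MPa (case 4) > 34.76 MPa (case 2) > 15.5 MPa (case 1)
Final answer: 3, 4, 2, 1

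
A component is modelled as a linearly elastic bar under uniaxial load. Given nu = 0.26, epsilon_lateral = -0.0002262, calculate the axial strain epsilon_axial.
Model: a linearly elastic bar under uniaxial load, so epsilon_lateral = -nu·epsilon_axial.
Solve for epsilon_axial: epsilon_axial = -epsilon_lateral / nu.
Substitute:
  epsilon_axial = -(-0.0002262) / 0.26
  epsilon_axial = 0.00087
Final answer: epsilon_axial = 0.00087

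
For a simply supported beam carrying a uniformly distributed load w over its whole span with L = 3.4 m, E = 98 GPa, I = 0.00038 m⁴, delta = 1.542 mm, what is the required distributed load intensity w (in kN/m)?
Model: a simply supported beam carrying a uniformly distributed load w over its whole span, so delta = (5·w·L^4) / (384·E·I).
Solve for w: w = (384·delta·E·I) / (5·L^4).
Convert to SI units:
  E = 98 GPa = 9.8 × 10¹⁰ Pa
  delta = 1.542 mm = 0.001542 m
Substitute:
  w = (384 × 0.001542 × (9.8 × 10¹⁰) × 0.00038) / (5 × 3.4^4)
  w = 33000 N/m
Convert: w = 33000 N/m = 33 kN/m
Final answer: w = 33 kN/m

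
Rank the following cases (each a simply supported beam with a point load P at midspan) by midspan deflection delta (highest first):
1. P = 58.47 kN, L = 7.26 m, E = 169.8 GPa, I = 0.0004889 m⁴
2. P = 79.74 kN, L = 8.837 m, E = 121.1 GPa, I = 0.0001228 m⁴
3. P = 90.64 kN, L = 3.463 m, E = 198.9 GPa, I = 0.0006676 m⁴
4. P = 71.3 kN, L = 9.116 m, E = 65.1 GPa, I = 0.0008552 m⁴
Model: a simply supported beam with a point load P at midspan, so delta = (P·L^3) / (48·E·I) (SI units).
  Case 1: delta = (58470 × 7.26^3) / (48 × (1.698 × 10¹¹) × 0.0004889) = 0.005615 m = 5.615 mm
  Case 2: delta = (79740 × 8.837^3) / (48 × (1.211 × 10¹¹) × 0.0001228) = 0.07709 m = 77.09 mm
  Case 3: delta = (90640 × 3.463^3) / (48 × (1.989 × 10¹¹) × 0.0006676) = 0.0005906 m = 0.5906 mm
  Case 4: delta = (71300 × 9.116^3) / (48 × (6.51 × 10¹⁰) × 0.0008552) = 0.02021 m = 20.21 mm
Ordering: 77.09 mm (case 2) > 20.21 mm (case 4) > 5.615 mm (case 1) > 0.5906 mm (case 3)
Final answer: 2, 4, 1, 3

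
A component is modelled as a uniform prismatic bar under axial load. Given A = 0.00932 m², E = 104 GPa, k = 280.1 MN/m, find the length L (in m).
Model: a uniform prismatic bar under axial load, so k = (A·E) / L.
Solve for L: L = (A·E) / k.
Convert to SI units:
  E = 104 GPa = 1.04 × 10¹¹ Pa
  k = 280.1 MN/m = 2.801 × 10⁸ N/m
Substitute:
  L = (0.00932 × (1.04 × 10¹¹)) / (2.801 × 10⁸)
  L = 3.46 m
Final answer: L = 3.46 m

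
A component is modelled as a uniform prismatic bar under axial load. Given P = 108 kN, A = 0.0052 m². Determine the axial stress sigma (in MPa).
Model: a uniform prismatic bar under axial load, so sigma = P / A.
Convert to SI units:
  P = 108 kN = 108000 N
Substitute:
  sigma = 108000 / 0.0052
  sigma = 2.077 × 10⁷ Pa
Convert: sigma = 2.077 × 10⁷ Pa = 20.77 MPa
Final answer: sigma = 20.77 MPa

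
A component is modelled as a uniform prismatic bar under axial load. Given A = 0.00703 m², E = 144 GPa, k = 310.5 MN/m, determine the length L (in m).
Model: a uniform prismatic bar under axial load, so k = (A·E) / L.
Solve for L: L = (A·E) / k.
Convert to SI units:
  E = 144 GPa = 1.44 × 10¹¹ Pa
  k = 310.5 MN/m = 3.105 × 10⁸ N/m
Substitute:
  L = (0.00703 × (1.44 × 10¹¹)) / (3.105 × 10⁸)
  L = 3.26 m
Final answer: L = 3.26 m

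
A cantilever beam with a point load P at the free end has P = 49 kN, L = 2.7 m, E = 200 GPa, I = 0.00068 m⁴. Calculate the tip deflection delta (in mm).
Model: a cantilever beam with a point load P at the free end, so delta = (P·L^3) / (3·E·I).
Convert to SI units:
  P = 49 kN = 49000 N
  E = 200 GPa = 2 × 10¹¹ Pa
Substitute:
  delta = (49000 × 2.7^3) / (3 × (2 × 10¹¹) × 0.00068)
  delta = 0.002364 m
Convert: delta = 0.002364 m = 2.364 mm
Final answer: delta = 2.364 mm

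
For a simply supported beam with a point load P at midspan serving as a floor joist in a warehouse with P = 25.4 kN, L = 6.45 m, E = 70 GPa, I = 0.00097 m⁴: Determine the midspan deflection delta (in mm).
Model: a simply supported beam with a point load P at midspan, so delta = (P·L^3) / (48·E·I).
Convert to SI units:
  P = 25.4 kN = 25400 N
  E = 70 GPa = 7 × 10¹⁰ Pa
Substitute:
  delta = (25400 × 6.45^3) / (48 × (7 × 10¹⁰) × 0.00097)
  delta = 0.002091 m
Convert: delta = 0.002091 m = 2.091 mm
Final answer: delta = 2.091 mm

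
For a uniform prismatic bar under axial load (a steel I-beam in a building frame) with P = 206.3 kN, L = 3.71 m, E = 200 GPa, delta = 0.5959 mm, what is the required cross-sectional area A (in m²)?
Model: a uniform prismatic bar under axial load, so delta = (P·L) / (A·E).
Solve for A: A = (P·L) / (delta·E).
Convert to SI units:
  P = 206.3 kN = 206300 N
  E = 200 GPa = 2 × 10¹¹ Pa
  delta = 0.5959 mm = 0.0005959 m
Substitute:
  A = (206300 × 3.71) / (0.0005959 × (2 × 10¹¹))
  A = 0.006422 m²
Final answer: A = 0.006422 m²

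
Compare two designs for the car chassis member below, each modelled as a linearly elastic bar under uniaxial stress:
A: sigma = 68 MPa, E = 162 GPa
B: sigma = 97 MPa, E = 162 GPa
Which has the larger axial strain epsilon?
Model: a linearly elastic bar under uniaxial stress, so epsilon = sigma / E (SI units).
  A: epsilon = (6.8 × 10⁷) / (1.62 × 10¹¹) = 0.0004198
  B: epsilon = (9.7 × 10⁷) / (1.62 × 10¹¹) = 0.0005988
0.0005988 > 0.0004198, so B is larger.
Final answer: B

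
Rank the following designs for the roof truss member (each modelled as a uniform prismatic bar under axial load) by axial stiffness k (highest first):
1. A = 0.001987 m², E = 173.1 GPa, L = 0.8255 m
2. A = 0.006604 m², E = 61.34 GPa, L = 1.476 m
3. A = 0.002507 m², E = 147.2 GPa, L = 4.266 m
Model: a uniform prismatic bar under axial load, so k = (A·E) / L (SI units).
  Case 1: k = (0.001987 × (1.731 × 10¹¹)) / 0.8255 = 4.167 × 10⁸ N/m = 416.7 MN/m
  Case 2: k = (0.006604 × (6.134 × 10¹⁰)) / 1.476 = 2.745 × 10⁸ N/m = 274.5 MN/m
  Case 3: k = (0.002507 × (1.472 × 10¹¹)) / 4.266 = 8.651 × 10⁷ N/m = 86.51 MN/m
Ordering: 416.7 MN/m (case 1) > 274.5 MN/m (case 2) > 86.51 MN/m (case 3)
Final answer: 1, 2, 3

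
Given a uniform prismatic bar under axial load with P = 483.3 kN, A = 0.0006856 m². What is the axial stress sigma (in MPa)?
Model: a uniform prismatic bar under axial load, so sigma = P / A.
Convert to SI units:
  P = 483.3 kN = 483300 N
Substitute:
  sigma = 483300 / 0.0006856
  sigma = 7.049 × 10⁸ Pa
Convert: sigma = 7.049 × 10⁸ Pa = 704.9 MPa
Final answer: sigma = 704.9 MPa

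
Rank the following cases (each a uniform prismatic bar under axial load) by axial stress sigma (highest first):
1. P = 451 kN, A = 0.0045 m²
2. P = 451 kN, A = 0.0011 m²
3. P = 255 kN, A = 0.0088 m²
Model: a uniform prismatic bar under axial load, so sigma = P / A (SI units).
  Case 1: sigma = 451000 / 0.0045 = 1.002 × 10⁸ Pa = 100.2 MPa
  Case 2: sigma = 451000 / 0.0011 = 4.1 × 10⁸ Pa = 410 MPa
  Case 3: sigma = 255000 / 0.0088 = 2.898 × 10⁷ Pa = 28.98 MPa
Ordering: 410 MPa (case 2) > 100.2 MPa (case 1) > 28.98 MPa (case 3)
Final answer: 2, 1, 3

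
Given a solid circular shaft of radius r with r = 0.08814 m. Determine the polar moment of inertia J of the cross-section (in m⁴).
Model: a solid circular shaft of radius r, so J = (π·r^4) / 2.
Substitute:
  J = (π × 0.08814^4) / 2
  J = 9.48 × 10⁻⁵ m⁴
Final answer: J = 9.48 × 10⁻⁵ m⁴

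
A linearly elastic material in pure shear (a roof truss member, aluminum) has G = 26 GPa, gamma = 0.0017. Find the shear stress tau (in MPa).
Model: a linearly elastic material in pure shear, so tau = G·gamma.
Convert to SI units:
  G = 26 GPa = 2.6 × 10¹⁰ Pa
Substitute:
  tau = (2.6 × 10¹⁰) × 0.0017
  tau = 4.42 × 10⁷ Pa
Convert: tau = 4.42 × 10⁷ Pa = 44.2 MPa
Final answer: tau = 44.2 MPa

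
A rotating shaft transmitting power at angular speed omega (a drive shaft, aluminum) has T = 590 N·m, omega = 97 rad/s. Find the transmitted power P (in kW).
Model: a rotating shaft transmitting power at angular speed omega, so P = T·omega.
Substitute:
  P = 590 × 97
  P = 57230 W
Convert: P = 57230 W = 57.23 kW
Final answer: P = 57.23 kW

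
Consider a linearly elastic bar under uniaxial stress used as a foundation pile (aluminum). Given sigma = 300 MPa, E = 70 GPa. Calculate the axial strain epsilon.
Model: a linearly elastic bar under uniaxial stress, so epsilon = sigma / E.
Convert to SI units:
  sigma = 300 MPa = 3 × 10⁸ Pa
  E = 70 GPa = 7 × 10¹⁰ Pa
Substitute:
  epsilon = (3 × 10⁸) / (7 × 10¹⁰)
  epsilon = 0.004286
Final answer: epsilon = 0.004286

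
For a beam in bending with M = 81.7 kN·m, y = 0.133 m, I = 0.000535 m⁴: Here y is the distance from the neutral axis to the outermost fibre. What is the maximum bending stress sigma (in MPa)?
Model: a beam in bending, so sigma = (M·y) / I.
Convert to SI units:
  M = 81.7 kN·m = 81700 N·m
Substitute:
  sigma = (81700 × 0.133) / 0.000535
  sigma = 2.031 × 10⁷ Pa
Convert: sigma = 2.031 × 10⁷ Pa = 20.31 MPa
Final answer: sigma = 20.31 MPa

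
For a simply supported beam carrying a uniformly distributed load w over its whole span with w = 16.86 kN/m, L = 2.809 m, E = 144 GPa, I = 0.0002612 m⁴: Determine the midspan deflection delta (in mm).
Model: a simply supported beam carrying a uniformly distributed load w over its whole span, so delta = (5·w·L^4) / (384·E·I).
Convert to SI units:
  w = 16.86 kN/m = 16860 N/m
  E = 144 GPa = 1.44 × 10¹¹ Pa
Substitute:
  delta = (5 × 16860 × 2.809^4) / (384 × (1.44 × 10¹¹) × 0.0002612)
  delta = 0.0003634 m
Convert: delta = 0.0003634 m = 0.3634 mm
Final answer: delta = 0.3634 mm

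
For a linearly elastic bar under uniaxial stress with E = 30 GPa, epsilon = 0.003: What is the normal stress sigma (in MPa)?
Model: a linearly elastic bar under uniaxial stress, so sigma = E·epsilon.
Convert to SI units:
  E = 30 GPa = 3 × 10¹⁰ Pa
Substitute:
  sigma = (3 × 10¹⁰) × 0.003
  sigma = 9 × 10⁷ Pa
Convert: sigma = 9 × 10⁷ Pa = 90 MPa
Final answer: sigma = 90 MPa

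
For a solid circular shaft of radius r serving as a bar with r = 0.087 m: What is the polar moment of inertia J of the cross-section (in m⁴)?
Model: a solid circular shaft of radius r, so J = (π·r^4) / 2.
Substitute:
  J = (π × 0.087^4) / 2
  J = 8.999 × 10⁻⁵ m⁴
Final answer: J = 8.999 × 10⁻⁵ m⁴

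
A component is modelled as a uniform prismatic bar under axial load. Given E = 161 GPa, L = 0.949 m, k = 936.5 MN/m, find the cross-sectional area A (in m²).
Model: a uniform prismatic bar under axial load, so k = (A·E) / L.
Solve for A: A = (k·L) / E.
Convert to SI units:
  E = 161 GPa = 1.61 × 10¹¹ Pa
  k = 936.5 MN/m = 9.365 × 10⁸ N/m
Substitute:
  A = ((9.365 × 10⁸) × 0.949) / (1.61 × 10¹¹)
  A = 0.00552 m²
Final answer: A = 0.00552 m²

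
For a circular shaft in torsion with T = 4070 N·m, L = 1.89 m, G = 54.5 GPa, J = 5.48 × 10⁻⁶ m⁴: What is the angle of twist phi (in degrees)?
Model: a circular shaft in torsion, so phi = (T·L) / (G·J).
Convert to SI units:
  G = 54.5 GPa = 5.45 × 10¹⁰ Pa
Substitute:
  phi = (4070 × 1.89) / ((5.45 × 10¹⁰) × (5.48 × 10⁻⁶))
  phi = 0.02576 rad
Convert to degrees: phi = 0.02576 × 180/π = 1.476°
Final answer: phi = 1.476°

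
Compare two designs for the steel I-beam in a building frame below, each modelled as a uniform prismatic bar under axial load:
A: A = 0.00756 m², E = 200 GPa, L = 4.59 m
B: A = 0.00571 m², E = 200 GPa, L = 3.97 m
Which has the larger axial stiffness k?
Model: a uniform prismatic bar under axial load, so k = (A·E) / L (SI units).
  A: k = (0.00756 × (2 × 10¹¹)) / 4.59 = 3.294 × 10⁸ N/m = 329.4 MN/m
  B: k = (0.00571 × (2 × 10¹¹)) / 3.97 = 2.877 × 10⁸ N/m = 287.7 MN/m
329.4 MN/m > 287.7 MN/m, so A is larger.
Final answer: A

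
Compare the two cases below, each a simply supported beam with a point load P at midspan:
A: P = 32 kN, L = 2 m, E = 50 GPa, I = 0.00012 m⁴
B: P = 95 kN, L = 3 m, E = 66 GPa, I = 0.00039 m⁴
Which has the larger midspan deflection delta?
Model: a simply supported beam with a point load P at midspan, so delta = (P·L^3) / (48·E·I) (SI units).
  A: delta = (32000 × 2^3) / (48 × (5 × 10¹⁰) × 0.00012) = 0.0008889 m = 0.8889 mm
  B: delta = (95000 × 3^3) / (48 × (6.6 × 10¹⁰) × 0.00039) = 0.002076 m = 2.076 mm
2.076 mm > 0.8889 mm, so B is larger.
Final answer: B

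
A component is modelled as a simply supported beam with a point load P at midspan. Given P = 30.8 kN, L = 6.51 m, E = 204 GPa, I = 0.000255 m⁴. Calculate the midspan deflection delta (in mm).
Model: a simply supported beam with a point load P at midspan, so delta = (P·L^3) / (48·E·I).
Convert to SI units:
  P = 30.8 kN = 30800 N
  E = 204 GPa = 2.04 × 10¹¹ Pa
Substitute:
  delta = (30800 × 6.51^3) / (48 × (2.04 × 10¹¹) × 0.000255)
  delta = 0.003403 m
Convert: delta = 0.003403 m = 3.403 mm
Final answer: delta = 3.403 mm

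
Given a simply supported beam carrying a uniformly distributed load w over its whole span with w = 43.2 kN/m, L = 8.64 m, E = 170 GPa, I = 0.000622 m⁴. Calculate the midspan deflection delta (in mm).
Model: a simply supported beam carrying a uniformly distributed load w over its whole span, so delta = (5·w·L^4) / (384·E·I).
Convert to SI units:
  w = 43.2 kN/m = 43200 N/m
  E = 170 GPa = 1.7 × 10¹¹ Pa
Substitute:
  delta = (5 × 43200 × 8.64^4) / (384 × (1.7 × 10¹¹) × 0.000622)
  delta = 0.02964 m
Convert: delta = 0.02964 m = 29.64 mm
Final answer: delta = 29.64 mm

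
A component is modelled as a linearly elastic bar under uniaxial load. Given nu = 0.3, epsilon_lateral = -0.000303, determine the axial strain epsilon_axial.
Model: a linearly elastic bar under uniaxial load, so epsilon_lateral = -nu·epsilon_axial.
Solve for epsilon_axial: epsilon_axial = -epsilon_lateral / nu.
Substitute:
  epsilon_axial = -(-0.000303) / 0.3
  epsilon_axial = 0.00101
Final answer: epsilon_axial = 0.00101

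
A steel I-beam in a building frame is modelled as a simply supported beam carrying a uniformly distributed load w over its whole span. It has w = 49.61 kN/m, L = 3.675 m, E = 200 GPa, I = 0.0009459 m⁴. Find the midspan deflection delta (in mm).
Model: a simply supported beam carrying a uniformly distributed load w over its whole span, so delta = (5·w·L^4) / (384·E·I).
Convert to SI units:
  w = 49.61 kN/m = 49610 N/m
  E = 200 GPa = 2 × 10¹¹ Pa
Substitute:
  delta = (5 × 49610 × 3.675^4) / (384 × (2 × 10¹¹) × 0.0009459)
  delta = 0.0006228 m
Convert: delta = 0.0006228 m = 0.6228 mm
Final answer: delta = 0.6228 mm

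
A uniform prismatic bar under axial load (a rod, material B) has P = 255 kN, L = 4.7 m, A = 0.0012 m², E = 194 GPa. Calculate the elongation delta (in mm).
Model: a uniform prismatic bar under axial load, so delta = (P·L) / (A·E).
Convert to SI units:
  P = 255 kN = 255000 N
  E = 194 GPa = 1.94 × 10¹¹ Pa
Substitute:
  delta = (255000 × 4.7) / (0.0012 × (1.94 × 10¹¹))
  delta = 0.005148 m
Convert: delta = 0.005148 m = 5.148 mm
Final answer: delta = 5.148 mm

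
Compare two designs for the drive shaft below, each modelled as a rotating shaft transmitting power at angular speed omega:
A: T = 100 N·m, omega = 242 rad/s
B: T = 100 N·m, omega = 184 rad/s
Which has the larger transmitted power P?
Model: a rotating shaft transmitting power at angular speed omega, so P = T·omega (SI units).
  A: P = 100 × 242 = 24200 W = 24.2 kW
  B: P = 100 × 184 = 18400 W = 18.4 kW
24.2 kW > 18.4 kW, so A is larger.
Final answer: A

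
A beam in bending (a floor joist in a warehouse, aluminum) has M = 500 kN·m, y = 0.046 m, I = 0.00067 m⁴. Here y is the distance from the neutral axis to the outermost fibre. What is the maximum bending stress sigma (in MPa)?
Model: a beam in bending, so sigma = (M·y) / I.
Convert to SI units:
  M = 500 kN·m = 500000 N·m
Substitute:
  sigma = (500000 × 0.046) / 0.00067
  sigma = 3.433 × 10⁷ Pa
Convert: sigma = 3.433 × 10⁷ Pa = 34.33 MPa
Final answer: sigma = 34.33 MPa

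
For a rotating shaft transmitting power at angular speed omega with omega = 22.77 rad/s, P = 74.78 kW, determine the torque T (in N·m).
Model: a rotating shaft transmitting power at angular speed omega, so P = T·omega.
Solve for T: T = P / omega.
Convert to SI units:
  P = 74.78 kW = 74780 W
Substitute:
  T = 74780 / 22.77
  T = 3284 N·m
Final answer: T = 3284 N·m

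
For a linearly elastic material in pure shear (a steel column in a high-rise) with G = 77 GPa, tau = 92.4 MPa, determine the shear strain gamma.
Model: a linearly elastic material in pure shear, so tau = G·gamma.
Solve for gamma: gamma = tau / G.
Convert to SI units:
  G = 77 GPa = 7.7 × 10¹⁰ Pa
  tau = 92.4 MPa = 9.24 × 10⁷ Pa
Substitute:
  gamma = (9.24 × 10⁷) / (7.7 × 10¹⁰)
  gamma = 0.0012
Final answer: gamma = 0.0012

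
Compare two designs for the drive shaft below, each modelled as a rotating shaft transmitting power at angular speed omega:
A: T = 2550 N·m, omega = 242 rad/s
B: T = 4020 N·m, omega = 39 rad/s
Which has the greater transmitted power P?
Model: a rotating shaft transmitting power at angular speed omega, so P = T·omega (SI units).
  A: P = 2550 × 242 = 617100 W = 617.1 kW
  B: P = 4020 × 39 = 156800 W = 156.8 kW
617.1 kW > 156.8 kW, so A is larger.
Final answer: A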